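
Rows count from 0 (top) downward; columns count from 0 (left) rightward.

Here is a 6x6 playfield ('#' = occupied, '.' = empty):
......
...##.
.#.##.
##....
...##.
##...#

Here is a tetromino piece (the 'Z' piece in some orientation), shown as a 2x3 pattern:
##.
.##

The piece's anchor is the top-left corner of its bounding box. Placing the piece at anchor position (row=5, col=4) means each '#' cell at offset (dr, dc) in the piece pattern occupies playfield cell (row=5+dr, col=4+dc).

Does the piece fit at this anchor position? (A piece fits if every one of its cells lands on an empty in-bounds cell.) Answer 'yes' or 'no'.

Check each piece cell at anchor (5, 4):
  offset (0,0) -> (5,4): empty -> OK
  offset (0,1) -> (5,5): occupied ('#') -> FAIL
  offset (1,1) -> (6,5): out of bounds -> FAIL
  offset (1,2) -> (6,6): out of bounds -> FAIL
All cells valid: no

Answer: no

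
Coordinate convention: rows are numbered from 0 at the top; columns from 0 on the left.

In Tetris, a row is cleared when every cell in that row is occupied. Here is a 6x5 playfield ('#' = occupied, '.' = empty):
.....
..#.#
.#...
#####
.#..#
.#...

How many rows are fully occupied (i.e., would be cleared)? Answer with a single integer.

Answer: 1

Derivation:
Check each row:
  row 0: 5 empty cells -> not full
  row 1: 3 empty cells -> not full
  row 2: 4 empty cells -> not full
  row 3: 0 empty cells -> FULL (clear)
  row 4: 3 empty cells -> not full
  row 5: 4 empty cells -> not full
Total rows cleared: 1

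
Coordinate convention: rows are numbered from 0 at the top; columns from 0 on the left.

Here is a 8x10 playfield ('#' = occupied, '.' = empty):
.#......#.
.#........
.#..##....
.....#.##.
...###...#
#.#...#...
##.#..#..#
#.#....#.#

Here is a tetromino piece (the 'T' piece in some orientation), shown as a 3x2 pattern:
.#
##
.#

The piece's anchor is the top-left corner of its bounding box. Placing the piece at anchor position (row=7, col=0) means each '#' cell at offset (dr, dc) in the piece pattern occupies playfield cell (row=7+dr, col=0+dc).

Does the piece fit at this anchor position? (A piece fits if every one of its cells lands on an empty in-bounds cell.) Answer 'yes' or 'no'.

Check each piece cell at anchor (7, 0):
  offset (0,1) -> (7,1): empty -> OK
  offset (1,0) -> (8,0): out of bounds -> FAIL
  offset (1,1) -> (8,1): out of bounds -> FAIL
  offset (2,1) -> (9,1): out of bounds -> FAIL
All cells valid: no

Answer: no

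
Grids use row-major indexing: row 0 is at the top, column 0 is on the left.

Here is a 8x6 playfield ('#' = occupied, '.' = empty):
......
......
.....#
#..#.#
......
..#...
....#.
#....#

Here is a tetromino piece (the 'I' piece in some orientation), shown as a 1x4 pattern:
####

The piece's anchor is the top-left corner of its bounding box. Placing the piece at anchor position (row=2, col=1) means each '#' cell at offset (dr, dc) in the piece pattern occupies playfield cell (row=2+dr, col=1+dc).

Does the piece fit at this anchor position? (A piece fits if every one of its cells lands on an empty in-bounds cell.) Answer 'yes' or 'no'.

Check each piece cell at anchor (2, 1):
  offset (0,0) -> (2,1): empty -> OK
  offset (0,1) -> (2,2): empty -> OK
  offset (0,2) -> (2,3): empty -> OK
  offset (0,3) -> (2,4): empty -> OK
All cells valid: yes

Answer: yes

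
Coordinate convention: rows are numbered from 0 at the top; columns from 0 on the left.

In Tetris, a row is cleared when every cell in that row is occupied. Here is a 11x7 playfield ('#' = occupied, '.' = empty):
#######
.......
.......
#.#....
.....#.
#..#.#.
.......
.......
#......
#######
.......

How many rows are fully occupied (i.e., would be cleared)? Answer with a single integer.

Check each row:
  row 0: 0 empty cells -> FULL (clear)
  row 1: 7 empty cells -> not full
  row 2: 7 empty cells -> not full
  row 3: 5 empty cells -> not full
  row 4: 6 empty cells -> not full
  row 5: 4 empty cells -> not full
  row 6: 7 empty cells -> not full
  row 7: 7 empty cells -> not full
  row 8: 6 empty cells -> not full
  row 9: 0 empty cells -> FULL (clear)
  row 10: 7 empty cells -> not full
Total rows cleared: 2

Answer: 2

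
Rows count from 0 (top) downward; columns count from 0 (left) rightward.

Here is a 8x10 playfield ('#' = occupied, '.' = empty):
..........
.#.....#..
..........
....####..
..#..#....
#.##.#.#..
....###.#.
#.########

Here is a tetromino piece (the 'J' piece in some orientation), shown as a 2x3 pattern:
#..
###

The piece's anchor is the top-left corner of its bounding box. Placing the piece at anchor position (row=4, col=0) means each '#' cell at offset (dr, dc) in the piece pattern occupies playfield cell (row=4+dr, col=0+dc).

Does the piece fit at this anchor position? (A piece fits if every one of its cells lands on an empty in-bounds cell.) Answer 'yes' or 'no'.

Answer: no

Derivation:
Check each piece cell at anchor (4, 0):
  offset (0,0) -> (4,0): empty -> OK
  offset (1,0) -> (5,0): occupied ('#') -> FAIL
  offset (1,1) -> (5,1): empty -> OK
  offset (1,2) -> (5,2): occupied ('#') -> FAIL
All cells valid: no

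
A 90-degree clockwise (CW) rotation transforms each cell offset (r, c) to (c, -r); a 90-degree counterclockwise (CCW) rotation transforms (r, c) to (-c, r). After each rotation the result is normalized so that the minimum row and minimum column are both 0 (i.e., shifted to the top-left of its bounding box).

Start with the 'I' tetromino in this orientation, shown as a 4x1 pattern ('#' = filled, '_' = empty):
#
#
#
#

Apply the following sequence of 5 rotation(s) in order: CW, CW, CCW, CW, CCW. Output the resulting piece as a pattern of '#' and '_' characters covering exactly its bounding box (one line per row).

Answer: ####

Derivation:
Start:
#
#
#
#
After rotation 1 (CW):
####
After rotation 2 (CW):
#
#
#
#
After rotation 3 (CCW):
####
After rotation 4 (CW):
#
#
#
#
After rotation 5 (CCW):
####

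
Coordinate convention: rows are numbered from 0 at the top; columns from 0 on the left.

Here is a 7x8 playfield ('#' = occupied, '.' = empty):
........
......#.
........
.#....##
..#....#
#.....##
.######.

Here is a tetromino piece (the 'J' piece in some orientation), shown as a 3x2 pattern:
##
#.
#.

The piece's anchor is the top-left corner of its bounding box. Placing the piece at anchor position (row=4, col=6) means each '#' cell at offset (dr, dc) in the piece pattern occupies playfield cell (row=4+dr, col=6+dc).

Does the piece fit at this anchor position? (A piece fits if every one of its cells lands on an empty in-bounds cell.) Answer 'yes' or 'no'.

Check each piece cell at anchor (4, 6):
  offset (0,0) -> (4,6): empty -> OK
  offset (0,1) -> (4,7): occupied ('#') -> FAIL
  offset (1,0) -> (5,6): occupied ('#') -> FAIL
  offset (2,0) -> (6,6): occupied ('#') -> FAIL
All cells valid: no

Answer: no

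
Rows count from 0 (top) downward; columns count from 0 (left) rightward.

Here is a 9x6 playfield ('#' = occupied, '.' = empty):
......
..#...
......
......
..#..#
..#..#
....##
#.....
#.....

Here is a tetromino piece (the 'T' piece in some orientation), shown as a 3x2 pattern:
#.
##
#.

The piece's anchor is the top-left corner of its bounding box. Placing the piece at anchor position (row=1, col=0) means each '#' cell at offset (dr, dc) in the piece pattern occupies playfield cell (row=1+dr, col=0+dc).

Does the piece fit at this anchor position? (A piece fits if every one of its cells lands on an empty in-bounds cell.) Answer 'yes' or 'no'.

Check each piece cell at anchor (1, 0):
  offset (0,0) -> (1,0): empty -> OK
  offset (1,0) -> (2,0): empty -> OK
  offset (1,1) -> (2,1): empty -> OK
  offset (2,0) -> (3,0): empty -> OK
All cells valid: yes

Answer: yes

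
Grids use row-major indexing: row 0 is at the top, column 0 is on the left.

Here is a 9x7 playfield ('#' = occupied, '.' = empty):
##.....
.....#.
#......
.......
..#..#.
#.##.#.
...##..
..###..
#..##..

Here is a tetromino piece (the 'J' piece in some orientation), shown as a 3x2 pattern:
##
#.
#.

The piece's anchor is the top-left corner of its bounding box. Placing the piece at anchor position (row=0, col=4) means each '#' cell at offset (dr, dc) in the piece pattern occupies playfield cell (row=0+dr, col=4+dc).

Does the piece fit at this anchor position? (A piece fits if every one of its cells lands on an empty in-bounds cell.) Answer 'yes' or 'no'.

Check each piece cell at anchor (0, 4):
  offset (0,0) -> (0,4): empty -> OK
  offset (0,1) -> (0,5): empty -> OK
  offset (1,0) -> (1,4): empty -> OK
  offset (2,0) -> (2,4): empty -> OK
All cells valid: yes

Answer: yes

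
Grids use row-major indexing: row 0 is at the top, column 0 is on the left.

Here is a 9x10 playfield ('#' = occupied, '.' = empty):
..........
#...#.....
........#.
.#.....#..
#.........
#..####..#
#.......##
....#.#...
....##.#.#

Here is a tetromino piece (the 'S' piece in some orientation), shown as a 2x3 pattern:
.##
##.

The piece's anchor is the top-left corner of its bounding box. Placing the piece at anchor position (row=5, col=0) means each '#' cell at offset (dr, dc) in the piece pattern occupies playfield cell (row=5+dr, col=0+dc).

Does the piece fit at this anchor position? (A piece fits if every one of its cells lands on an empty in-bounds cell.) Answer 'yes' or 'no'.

Answer: no

Derivation:
Check each piece cell at anchor (5, 0):
  offset (0,1) -> (5,1): empty -> OK
  offset (0,2) -> (5,2): empty -> OK
  offset (1,0) -> (6,0): occupied ('#') -> FAIL
  offset (1,1) -> (6,1): empty -> OK
All cells valid: no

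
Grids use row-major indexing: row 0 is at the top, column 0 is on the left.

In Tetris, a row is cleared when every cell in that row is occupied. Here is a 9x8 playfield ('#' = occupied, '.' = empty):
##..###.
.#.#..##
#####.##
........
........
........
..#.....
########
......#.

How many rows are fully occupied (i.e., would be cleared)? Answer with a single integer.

Answer: 1

Derivation:
Check each row:
  row 0: 3 empty cells -> not full
  row 1: 4 empty cells -> not full
  row 2: 1 empty cell -> not full
  row 3: 8 empty cells -> not full
  row 4: 8 empty cells -> not full
  row 5: 8 empty cells -> not full
  row 6: 7 empty cells -> not full
  row 7: 0 empty cells -> FULL (clear)
  row 8: 7 empty cells -> not full
Total rows cleared: 1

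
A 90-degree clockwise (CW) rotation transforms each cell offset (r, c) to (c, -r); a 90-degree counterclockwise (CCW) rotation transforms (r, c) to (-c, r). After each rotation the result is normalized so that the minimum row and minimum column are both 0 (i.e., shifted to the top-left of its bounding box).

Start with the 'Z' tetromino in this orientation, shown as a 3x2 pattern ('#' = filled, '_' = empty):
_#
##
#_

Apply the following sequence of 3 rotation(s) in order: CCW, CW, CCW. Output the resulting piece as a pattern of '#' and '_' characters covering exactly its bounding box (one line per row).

Answer: ##_
_##

Derivation:
Start:
_#
##
#_
After rotation 1 (CCW):
##_
_##
After rotation 2 (CW):
_#
##
#_
After rotation 3 (CCW):
##_
_##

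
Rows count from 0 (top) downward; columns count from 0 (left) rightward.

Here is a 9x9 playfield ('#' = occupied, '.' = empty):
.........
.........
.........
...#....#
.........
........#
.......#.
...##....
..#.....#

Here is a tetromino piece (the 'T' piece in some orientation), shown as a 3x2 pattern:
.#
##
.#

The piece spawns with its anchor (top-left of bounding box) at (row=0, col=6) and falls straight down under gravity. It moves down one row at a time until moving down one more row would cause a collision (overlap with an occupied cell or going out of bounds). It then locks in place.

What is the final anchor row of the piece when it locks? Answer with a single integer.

Answer: 3

Derivation:
Spawn at (row=0, col=6). Try each row:
  row 0: fits
  row 1: fits
  row 2: fits
  row 3: fits
  row 4: blocked -> lock at row 3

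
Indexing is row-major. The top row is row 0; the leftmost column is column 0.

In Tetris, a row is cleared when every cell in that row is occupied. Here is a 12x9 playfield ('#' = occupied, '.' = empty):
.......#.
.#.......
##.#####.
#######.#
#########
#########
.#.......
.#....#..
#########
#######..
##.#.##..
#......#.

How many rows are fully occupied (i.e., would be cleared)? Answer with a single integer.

Answer: 3

Derivation:
Check each row:
  row 0: 8 empty cells -> not full
  row 1: 8 empty cells -> not full
  row 2: 2 empty cells -> not full
  row 3: 1 empty cell -> not full
  row 4: 0 empty cells -> FULL (clear)
  row 5: 0 empty cells -> FULL (clear)
  row 6: 8 empty cells -> not full
  row 7: 7 empty cells -> not full
  row 8: 0 empty cells -> FULL (clear)
  row 9: 2 empty cells -> not full
  row 10: 4 empty cells -> not full
  row 11: 7 empty cells -> not full
Total rows cleared: 3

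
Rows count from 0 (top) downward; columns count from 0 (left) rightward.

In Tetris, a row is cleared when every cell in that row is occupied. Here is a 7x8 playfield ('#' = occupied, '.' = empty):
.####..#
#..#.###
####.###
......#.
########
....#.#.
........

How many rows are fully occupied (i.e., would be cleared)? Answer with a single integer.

Check each row:
  row 0: 3 empty cells -> not full
  row 1: 3 empty cells -> not full
  row 2: 1 empty cell -> not full
  row 3: 7 empty cells -> not full
  row 4: 0 empty cells -> FULL (clear)
  row 5: 6 empty cells -> not full
  row 6: 8 empty cells -> not full
Total rows cleared: 1

Answer: 1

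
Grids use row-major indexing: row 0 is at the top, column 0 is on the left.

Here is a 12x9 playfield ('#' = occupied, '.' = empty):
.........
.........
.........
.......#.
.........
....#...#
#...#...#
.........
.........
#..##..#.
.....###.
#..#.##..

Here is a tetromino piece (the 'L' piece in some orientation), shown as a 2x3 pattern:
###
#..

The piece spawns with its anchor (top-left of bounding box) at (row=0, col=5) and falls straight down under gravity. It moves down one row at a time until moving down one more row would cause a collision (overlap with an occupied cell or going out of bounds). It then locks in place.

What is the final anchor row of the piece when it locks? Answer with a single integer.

Spawn at (row=0, col=5). Try each row:
  row 0: fits
  row 1: fits
  row 2: fits
  row 3: blocked -> lock at row 2

Answer: 2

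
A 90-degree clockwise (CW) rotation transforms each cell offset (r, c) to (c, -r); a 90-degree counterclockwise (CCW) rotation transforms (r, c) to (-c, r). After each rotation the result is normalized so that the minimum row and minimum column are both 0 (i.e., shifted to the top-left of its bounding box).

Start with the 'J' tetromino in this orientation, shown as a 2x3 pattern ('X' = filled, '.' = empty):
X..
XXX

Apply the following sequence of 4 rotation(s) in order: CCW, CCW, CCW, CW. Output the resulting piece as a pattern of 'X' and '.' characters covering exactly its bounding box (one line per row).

Answer: XXX
..X

Derivation:
Start:
X..
XXX
After rotation 1 (CCW):
.X
.X
XX
After rotation 2 (CCW):
XXX
..X
After rotation 3 (CCW):
XX
X.
X.
After rotation 4 (CW):
XXX
..X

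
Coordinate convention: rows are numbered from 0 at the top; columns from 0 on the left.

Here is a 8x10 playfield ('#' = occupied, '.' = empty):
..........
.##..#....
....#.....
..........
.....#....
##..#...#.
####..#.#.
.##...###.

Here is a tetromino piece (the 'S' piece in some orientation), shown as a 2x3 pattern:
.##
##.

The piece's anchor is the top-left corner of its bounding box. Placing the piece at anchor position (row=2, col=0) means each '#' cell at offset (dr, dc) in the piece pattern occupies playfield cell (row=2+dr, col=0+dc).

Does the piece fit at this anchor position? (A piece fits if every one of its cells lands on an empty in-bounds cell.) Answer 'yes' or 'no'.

Check each piece cell at anchor (2, 0):
  offset (0,1) -> (2,1): empty -> OK
  offset (0,2) -> (2,2): empty -> OK
  offset (1,0) -> (3,0): empty -> OK
  offset (1,1) -> (3,1): empty -> OK
All cells valid: yes

Answer: yes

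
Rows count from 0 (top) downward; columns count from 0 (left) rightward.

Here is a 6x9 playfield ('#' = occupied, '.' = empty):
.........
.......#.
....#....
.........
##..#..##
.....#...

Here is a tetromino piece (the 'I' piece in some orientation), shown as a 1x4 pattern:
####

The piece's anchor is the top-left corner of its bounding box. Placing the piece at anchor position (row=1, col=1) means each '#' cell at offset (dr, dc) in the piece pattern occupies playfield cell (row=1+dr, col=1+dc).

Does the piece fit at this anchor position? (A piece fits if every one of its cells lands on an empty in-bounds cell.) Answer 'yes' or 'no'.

Check each piece cell at anchor (1, 1):
  offset (0,0) -> (1,1): empty -> OK
  offset (0,1) -> (1,2): empty -> OK
  offset (0,2) -> (1,3): empty -> OK
  offset (0,3) -> (1,4): empty -> OK
All cells valid: yes

Answer: yes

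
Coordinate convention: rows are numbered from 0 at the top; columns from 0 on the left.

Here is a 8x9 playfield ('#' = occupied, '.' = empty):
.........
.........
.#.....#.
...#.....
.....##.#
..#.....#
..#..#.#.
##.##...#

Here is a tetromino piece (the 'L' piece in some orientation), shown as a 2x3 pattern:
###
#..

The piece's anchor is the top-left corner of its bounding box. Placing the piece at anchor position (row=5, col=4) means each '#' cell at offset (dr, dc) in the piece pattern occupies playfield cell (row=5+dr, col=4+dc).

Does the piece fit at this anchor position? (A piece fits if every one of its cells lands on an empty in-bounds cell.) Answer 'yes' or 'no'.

Answer: yes

Derivation:
Check each piece cell at anchor (5, 4):
  offset (0,0) -> (5,4): empty -> OK
  offset (0,1) -> (5,5): empty -> OK
  offset (0,2) -> (5,6): empty -> OK
  offset (1,0) -> (6,4): empty -> OK
All cells valid: yes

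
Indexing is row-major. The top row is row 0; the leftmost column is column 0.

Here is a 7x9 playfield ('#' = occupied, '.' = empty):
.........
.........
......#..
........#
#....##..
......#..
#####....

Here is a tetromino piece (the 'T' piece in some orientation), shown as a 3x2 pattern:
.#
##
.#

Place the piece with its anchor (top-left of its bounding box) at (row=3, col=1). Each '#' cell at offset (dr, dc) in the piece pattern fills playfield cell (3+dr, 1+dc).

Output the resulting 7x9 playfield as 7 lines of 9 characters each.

Answer: .........
.........
......#..
..#.....#
###..##..
..#...#..
#####....

Derivation:
Fill (3+0,1+1) = (3,2)
Fill (3+1,1+0) = (4,1)
Fill (3+1,1+1) = (4,2)
Fill (3+2,1+1) = (5,2)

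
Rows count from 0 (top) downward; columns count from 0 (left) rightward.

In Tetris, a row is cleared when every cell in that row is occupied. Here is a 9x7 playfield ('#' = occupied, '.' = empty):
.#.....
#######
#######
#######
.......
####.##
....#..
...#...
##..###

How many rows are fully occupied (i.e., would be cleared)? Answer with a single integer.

Answer: 3

Derivation:
Check each row:
  row 0: 6 empty cells -> not full
  row 1: 0 empty cells -> FULL (clear)
  row 2: 0 empty cells -> FULL (clear)
  row 3: 0 empty cells -> FULL (clear)
  row 4: 7 empty cells -> not full
  row 5: 1 empty cell -> not full
  row 6: 6 empty cells -> not full
  row 7: 6 empty cells -> not full
  row 8: 2 empty cells -> not full
Total rows cleared: 3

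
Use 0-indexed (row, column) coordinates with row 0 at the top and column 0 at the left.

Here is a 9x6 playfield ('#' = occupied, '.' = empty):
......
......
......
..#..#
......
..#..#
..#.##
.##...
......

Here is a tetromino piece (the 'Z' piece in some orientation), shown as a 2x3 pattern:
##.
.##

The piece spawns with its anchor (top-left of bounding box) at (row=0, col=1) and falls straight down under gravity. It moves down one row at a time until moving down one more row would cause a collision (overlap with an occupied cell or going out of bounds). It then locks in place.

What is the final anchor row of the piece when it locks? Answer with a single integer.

Answer: 1

Derivation:
Spawn at (row=0, col=1). Try each row:
  row 0: fits
  row 1: fits
  row 2: blocked -> lock at row 1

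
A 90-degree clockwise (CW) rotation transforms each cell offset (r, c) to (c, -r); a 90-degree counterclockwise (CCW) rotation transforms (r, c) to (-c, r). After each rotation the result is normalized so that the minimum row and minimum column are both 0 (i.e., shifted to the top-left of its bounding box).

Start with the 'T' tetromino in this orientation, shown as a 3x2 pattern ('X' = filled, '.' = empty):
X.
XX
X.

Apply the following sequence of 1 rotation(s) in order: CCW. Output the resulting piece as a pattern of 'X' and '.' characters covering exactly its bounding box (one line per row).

Start:
X.
XX
X.
After rotation 1 (CCW):
.X.
XXX

Answer: .X.
XXX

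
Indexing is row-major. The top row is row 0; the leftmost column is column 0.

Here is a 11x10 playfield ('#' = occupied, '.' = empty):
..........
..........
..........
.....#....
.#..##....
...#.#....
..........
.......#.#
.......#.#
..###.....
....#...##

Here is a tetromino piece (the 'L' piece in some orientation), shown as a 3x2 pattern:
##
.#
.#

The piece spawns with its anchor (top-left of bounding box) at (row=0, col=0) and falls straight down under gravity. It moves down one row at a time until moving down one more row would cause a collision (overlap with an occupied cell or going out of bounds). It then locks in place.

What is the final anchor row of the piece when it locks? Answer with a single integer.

Spawn at (row=0, col=0). Try each row:
  row 0: fits
  row 1: fits
  row 2: blocked -> lock at row 1

Answer: 1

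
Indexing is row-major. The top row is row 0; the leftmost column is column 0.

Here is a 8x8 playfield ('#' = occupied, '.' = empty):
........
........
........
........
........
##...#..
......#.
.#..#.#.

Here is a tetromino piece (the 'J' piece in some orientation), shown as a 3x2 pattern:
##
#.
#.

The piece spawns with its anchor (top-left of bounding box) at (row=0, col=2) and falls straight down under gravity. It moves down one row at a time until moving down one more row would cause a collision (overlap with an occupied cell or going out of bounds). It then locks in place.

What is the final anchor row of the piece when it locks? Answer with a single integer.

Spawn at (row=0, col=2). Try each row:
  row 0: fits
  row 1: fits
  row 2: fits
  row 3: fits
  row 4: fits
  row 5: fits
  row 6: blocked -> lock at row 5

Answer: 5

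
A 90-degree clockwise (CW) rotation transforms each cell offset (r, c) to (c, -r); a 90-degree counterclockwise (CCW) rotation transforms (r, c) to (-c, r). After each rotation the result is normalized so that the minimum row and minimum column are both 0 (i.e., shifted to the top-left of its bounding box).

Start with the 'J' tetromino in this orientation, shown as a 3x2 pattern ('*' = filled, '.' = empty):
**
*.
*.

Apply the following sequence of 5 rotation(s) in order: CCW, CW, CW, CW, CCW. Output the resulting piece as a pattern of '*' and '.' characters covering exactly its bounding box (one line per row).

Start:
**
*.
*.
After rotation 1 (CCW):
*..
***
After rotation 2 (CW):
**
*.
*.
After rotation 3 (CW):
***
..*
After rotation 4 (CW):
.*
.*
**
After rotation 5 (CCW):
***
..*

Answer: ***
..*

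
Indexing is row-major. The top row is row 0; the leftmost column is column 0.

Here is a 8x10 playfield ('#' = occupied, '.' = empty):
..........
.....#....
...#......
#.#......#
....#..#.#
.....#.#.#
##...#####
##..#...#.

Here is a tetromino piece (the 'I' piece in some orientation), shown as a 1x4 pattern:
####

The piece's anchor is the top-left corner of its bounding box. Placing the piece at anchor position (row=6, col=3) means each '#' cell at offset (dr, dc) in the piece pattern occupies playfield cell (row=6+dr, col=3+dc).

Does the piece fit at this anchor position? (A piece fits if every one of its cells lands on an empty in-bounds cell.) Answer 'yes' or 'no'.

Check each piece cell at anchor (6, 3):
  offset (0,0) -> (6,3): empty -> OK
  offset (0,1) -> (6,4): empty -> OK
  offset (0,2) -> (6,5): occupied ('#') -> FAIL
  offset (0,3) -> (6,6): occupied ('#') -> FAIL
All cells valid: no

Answer: no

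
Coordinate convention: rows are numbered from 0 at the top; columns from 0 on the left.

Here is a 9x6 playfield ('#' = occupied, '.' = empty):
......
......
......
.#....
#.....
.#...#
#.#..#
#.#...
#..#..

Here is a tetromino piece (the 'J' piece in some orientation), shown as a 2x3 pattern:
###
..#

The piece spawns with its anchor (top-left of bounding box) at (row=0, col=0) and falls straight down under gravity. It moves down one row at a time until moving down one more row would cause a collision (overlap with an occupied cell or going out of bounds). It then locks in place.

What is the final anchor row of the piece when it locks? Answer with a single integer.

Spawn at (row=0, col=0). Try each row:
  row 0: fits
  row 1: fits
  row 2: fits
  row 3: blocked -> lock at row 2

Answer: 2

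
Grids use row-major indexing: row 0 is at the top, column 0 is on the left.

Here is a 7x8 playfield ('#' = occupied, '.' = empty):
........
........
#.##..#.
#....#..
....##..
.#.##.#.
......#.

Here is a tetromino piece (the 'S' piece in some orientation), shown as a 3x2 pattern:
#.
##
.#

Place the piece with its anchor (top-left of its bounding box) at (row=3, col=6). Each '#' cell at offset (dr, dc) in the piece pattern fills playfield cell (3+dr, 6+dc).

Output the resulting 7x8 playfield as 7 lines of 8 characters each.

Answer: ........
........
#.##..#.
#....##.
....####
.#.##.##
......#.

Derivation:
Fill (3+0,6+0) = (3,6)
Fill (3+1,6+0) = (4,6)
Fill (3+1,6+1) = (4,7)
Fill (3+2,6+1) = (5,7)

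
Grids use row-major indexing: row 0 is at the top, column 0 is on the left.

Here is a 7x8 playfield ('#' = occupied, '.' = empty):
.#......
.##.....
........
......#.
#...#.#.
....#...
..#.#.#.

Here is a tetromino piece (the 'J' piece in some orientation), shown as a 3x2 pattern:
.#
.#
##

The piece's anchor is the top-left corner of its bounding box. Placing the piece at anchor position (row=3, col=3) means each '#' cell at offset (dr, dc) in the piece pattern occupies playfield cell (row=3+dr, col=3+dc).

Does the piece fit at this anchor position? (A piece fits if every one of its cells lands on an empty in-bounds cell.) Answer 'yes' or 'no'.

Check each piece cell at anchor (3, 3):
  offset (0,1) -> (3,4): empty -> OK
  offset (1,1) -> (4,4): occupied ('#') -> FAIL
  offset (2,0) -> (5,3): empty -> OK
  offset (2,1) -> (5,4): occupied ('#') -> FAIL
All cells valid: no

Answer: no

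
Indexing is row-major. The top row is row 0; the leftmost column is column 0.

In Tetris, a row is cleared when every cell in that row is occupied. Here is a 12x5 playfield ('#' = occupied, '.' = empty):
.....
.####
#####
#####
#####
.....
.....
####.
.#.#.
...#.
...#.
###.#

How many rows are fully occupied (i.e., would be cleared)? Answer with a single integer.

Check each row:
  row 0: 5 empty cells -> not full
  row 1: 1 empty cell -> not full
  row 2: 0 empty cells -> FULL (clear)
  row 3: 0 empty cells -> FULL (clear)
  row 4: 0 empty cells -> FULL (clear)
  row 5: 5 empty cells -> not full
  row 6: 5 empty cells -> not full
  row 7: 1 empty cell -> not full
  row 8: 3 empty cells -> not full
  row 9: 4 empty cells -> not full
  row 10: 4 empty cells -> not full
  row 11: 1 empty cell -> not full
Total rows cleared: 3

Answer: 3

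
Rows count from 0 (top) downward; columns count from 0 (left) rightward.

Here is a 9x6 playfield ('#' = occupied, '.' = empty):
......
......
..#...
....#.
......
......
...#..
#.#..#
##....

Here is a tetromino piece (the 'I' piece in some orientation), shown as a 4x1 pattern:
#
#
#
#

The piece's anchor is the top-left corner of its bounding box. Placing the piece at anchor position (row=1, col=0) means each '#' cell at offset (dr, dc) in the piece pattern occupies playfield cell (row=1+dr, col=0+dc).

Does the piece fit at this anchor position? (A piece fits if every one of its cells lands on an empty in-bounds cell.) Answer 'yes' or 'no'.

Answer: yes

Derivation:
Check each piece cell at anchor (1, 0):
  offset (0,0) -> (1,0): empty -> OK
  offset (1,0) -> (2,0): empty -> OK
  offset (2,0) -> (3,0): empty -> OK
  offset (3,0) -> (4,0): empty -> OK
All cells valid: yes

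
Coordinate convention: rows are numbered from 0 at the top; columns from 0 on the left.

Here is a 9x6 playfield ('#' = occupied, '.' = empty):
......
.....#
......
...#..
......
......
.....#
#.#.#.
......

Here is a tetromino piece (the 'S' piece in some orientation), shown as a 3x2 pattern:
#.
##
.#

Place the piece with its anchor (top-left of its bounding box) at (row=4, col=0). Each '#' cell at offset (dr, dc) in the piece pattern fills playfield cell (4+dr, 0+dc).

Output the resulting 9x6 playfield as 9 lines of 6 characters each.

Answer: ......
.....#
......
...#..
#.....
##....
.#...#
#.#.#.
......

Derivation:
Fill (4+0,0+0) = (4,0)
Fill (4+1,0+0) = (5,0)
Fill (4+1,0+1) = (5,1)
Fill (4+2,0+1) = (6,1)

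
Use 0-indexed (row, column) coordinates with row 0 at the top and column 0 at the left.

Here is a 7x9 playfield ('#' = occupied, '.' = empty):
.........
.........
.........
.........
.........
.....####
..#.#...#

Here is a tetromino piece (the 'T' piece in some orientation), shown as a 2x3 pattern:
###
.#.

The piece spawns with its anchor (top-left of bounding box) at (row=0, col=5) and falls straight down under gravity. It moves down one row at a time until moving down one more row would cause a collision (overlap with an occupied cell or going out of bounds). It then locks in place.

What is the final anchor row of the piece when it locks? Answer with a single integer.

Answer: 3

Derivation:
Spawn at (row=0, col=5). Try each row:
  row 0: fits
  row 1: fits
  row 2: fits
  row 3: fits
  row 4: blocked -> lock at row 3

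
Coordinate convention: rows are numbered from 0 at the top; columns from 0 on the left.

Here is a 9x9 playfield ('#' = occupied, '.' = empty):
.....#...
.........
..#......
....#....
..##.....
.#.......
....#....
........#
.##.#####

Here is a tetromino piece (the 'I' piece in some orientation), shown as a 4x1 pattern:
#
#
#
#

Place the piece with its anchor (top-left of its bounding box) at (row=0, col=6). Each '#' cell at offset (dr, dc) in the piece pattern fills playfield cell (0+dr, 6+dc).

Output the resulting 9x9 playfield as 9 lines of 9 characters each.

Fill (0+0,6+0) = (0,6)
Fill (0+1,6+0) = (1,6)
Fill (0+2,6+0) = (2,6)
Fill (0+3,6+0) = (3,6)

Answer: .....##..
......#..
..#...#..
....#.#..
..##.....
.#.......
....#....
........#
.##.#####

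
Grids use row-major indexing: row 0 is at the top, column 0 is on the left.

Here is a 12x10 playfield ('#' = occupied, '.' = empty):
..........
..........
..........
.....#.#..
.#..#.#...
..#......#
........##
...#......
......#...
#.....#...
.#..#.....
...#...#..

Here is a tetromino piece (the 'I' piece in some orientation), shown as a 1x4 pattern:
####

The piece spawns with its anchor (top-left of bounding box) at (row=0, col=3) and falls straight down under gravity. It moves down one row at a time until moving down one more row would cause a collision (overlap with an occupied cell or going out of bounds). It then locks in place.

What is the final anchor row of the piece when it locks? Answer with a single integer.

Answer: 2

Derivation:
Spawn at (row=0, col=3). Try each row:
  row 0: fits
  row 1: fits
  row 2: fits
  row 3: blocked -> lock at row 2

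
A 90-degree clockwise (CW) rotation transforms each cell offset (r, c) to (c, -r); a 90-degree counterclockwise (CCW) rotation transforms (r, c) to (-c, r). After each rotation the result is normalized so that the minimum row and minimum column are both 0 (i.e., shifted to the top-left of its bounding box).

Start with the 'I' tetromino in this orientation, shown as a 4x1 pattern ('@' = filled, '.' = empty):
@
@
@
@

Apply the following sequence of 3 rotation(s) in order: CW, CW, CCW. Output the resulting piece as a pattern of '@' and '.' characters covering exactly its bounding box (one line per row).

Start:
@
@
@
@
After rotation 1 (CW):
@@@@
After rotation 2 (CW):
@
@
@
@
After rotation 3 (CCW):
@@@@

Answer: @@@@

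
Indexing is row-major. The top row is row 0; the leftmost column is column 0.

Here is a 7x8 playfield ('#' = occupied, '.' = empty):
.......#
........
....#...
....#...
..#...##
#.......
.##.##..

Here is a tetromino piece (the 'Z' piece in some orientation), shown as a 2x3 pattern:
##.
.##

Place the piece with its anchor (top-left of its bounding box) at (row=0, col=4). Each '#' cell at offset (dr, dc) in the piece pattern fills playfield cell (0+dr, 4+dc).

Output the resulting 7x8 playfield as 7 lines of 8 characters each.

Fill (0+0,4+0) = (0,4)
Fill (0+0,4+1) = (0,5)
Fill (0+1,4+1) = (1,5)
Fill (0+1,4+2) = (1,6)

Answer: ....##.#
.....##.
....#...
....#...
..#...##
#.......
.##.##..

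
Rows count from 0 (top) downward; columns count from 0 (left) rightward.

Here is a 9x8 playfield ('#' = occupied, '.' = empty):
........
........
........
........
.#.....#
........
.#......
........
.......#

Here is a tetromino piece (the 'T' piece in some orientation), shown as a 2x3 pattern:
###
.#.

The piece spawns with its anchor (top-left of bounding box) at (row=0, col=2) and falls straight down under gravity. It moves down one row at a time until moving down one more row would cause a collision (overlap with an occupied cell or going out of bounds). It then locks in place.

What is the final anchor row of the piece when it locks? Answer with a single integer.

Spawn at (row=0, col=2). Try each row:
  row 0: fits
  row 1: fits
  row 2: fits
  row 3: fits
  row 4: fits
  row 5: fits
  row 6: fits
  row 7: fits
  row 8: blocked -> lock at row 7

Answer: 7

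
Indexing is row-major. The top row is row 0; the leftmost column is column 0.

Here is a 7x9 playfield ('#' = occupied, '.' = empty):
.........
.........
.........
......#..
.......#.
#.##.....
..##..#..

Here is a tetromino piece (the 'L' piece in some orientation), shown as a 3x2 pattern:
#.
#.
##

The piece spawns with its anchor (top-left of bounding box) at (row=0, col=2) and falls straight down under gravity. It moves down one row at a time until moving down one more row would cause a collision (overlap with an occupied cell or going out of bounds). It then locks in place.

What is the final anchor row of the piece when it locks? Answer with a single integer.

Answer: 2

Derivation:
Spawn at (row=0, col=2). Try each row:
  row 0: fits
  row 1: fits
  row 2: fits
  row 3: blocked -> lock at row 2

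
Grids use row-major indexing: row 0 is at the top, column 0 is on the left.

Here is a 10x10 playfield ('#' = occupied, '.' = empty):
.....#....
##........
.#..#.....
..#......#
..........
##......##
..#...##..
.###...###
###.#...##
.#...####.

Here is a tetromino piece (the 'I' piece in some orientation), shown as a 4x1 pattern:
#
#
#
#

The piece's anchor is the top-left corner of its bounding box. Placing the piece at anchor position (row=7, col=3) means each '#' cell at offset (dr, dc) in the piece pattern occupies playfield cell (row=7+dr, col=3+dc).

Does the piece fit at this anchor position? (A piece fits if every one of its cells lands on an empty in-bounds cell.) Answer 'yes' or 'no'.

Check each piece cell at anchor (7, 3):
  offset (0,0) -> (7,3): occupied ('#') -> FAIL
  offset (1,0) -> (8,3): empty -> OK
  offset (2,0) -> (9,3): empty -> OK
  offset (3,0) -> (10,3): out of bounds -> FAIL
All cells valid: no

Answer: no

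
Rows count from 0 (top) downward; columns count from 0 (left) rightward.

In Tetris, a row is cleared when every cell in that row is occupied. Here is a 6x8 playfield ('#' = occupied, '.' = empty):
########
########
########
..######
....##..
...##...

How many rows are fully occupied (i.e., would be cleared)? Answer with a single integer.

Answer: 3

Derivation:
Check each row:
  row 0: 0 empty cells -> FULL (clear)
  row 1: 0 empty cells -> FULL (clear)
  row 2: 0 empty cells -> FULL (clear)
  row 3: 2 empty cells -> not full
  row 4: 6 empty cells -> not full
  row 5: 6 empty cells -> not full
Total rows cleared: 3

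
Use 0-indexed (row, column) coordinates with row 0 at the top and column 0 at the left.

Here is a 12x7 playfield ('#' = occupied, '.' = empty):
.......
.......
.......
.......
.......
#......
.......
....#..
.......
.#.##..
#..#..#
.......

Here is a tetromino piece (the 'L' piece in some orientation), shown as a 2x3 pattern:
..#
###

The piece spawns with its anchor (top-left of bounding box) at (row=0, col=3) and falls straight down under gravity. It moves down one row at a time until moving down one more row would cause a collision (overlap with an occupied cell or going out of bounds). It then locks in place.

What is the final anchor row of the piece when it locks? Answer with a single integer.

Spawn at (row=0, col=3). Try each row:
  row 0: fits
  row 1: fits
  row 2: fits
  row 3: fits
  row 4: fits
  row 5: fits
  row 6: blocked -> lock at row 5

Answer: 5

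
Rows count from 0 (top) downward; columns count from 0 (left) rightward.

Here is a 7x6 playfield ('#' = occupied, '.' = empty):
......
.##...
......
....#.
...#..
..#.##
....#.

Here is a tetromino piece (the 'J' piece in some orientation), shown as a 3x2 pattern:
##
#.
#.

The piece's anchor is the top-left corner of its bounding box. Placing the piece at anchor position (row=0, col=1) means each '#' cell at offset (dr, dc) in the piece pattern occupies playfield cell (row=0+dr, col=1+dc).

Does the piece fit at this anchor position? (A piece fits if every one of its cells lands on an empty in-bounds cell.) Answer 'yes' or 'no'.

Answer: no

Derivation:
Check each piece cell at anchor (0, 1):
  offset (0,0) -> (0,1): empty -> OK
  offset (0,1) -> (0,2): empty -> OK
  offset (1,0) -> (1,1): occupied ('#') -> FAIL
  offset (2,0) -> (2,1): empty -> OK
All cells valid: no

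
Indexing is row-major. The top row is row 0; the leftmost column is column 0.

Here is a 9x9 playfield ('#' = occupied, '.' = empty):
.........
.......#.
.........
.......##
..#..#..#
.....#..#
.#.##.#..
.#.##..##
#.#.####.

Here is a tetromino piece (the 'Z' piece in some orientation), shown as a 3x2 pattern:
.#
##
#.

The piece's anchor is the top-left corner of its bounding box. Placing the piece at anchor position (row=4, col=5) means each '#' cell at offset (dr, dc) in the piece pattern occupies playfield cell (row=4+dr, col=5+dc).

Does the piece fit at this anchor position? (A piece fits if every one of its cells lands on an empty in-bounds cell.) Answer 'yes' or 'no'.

Answer: no

Derivation:
Check each piece cell at anchor (4, 5):
  offset (0,1) -> (4,6): empty -> OK
  offset (1,0) -> (5,5): occupied ('#') -> FAIL
  offset (1,1) -> (5,6): empty -> OK
  offset (2,0) -> (6,5): empty -> OK
All cells valid: no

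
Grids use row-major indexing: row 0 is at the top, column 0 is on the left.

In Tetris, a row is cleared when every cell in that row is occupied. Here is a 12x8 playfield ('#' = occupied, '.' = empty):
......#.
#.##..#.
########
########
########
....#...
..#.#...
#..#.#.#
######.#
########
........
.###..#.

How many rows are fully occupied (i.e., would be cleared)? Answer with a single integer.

Answer: 4

Derivation:
Check each row:
  row 0: 7 empty cells -> not full
  row 1: 4 empty cells -> not full
  row 2: 0 empty cells -> FULL (clear)
  row 3: 0 empty cells -> FULL (clear)
  row 4: 0 empty cells -> FULL (clear)
  row 5: 7 empty cells -> not full
  row 6: 6 empty cells -> not full
  row 7: 4 empty cells -> not full
  row 8: 1 empty cell -> not full
  row 9: 0 empty cells -> FULL (clear)
  row 10: 8 empty cells -> not full
  row 11: 4 empty cells -> not full
Total rows cleared: 4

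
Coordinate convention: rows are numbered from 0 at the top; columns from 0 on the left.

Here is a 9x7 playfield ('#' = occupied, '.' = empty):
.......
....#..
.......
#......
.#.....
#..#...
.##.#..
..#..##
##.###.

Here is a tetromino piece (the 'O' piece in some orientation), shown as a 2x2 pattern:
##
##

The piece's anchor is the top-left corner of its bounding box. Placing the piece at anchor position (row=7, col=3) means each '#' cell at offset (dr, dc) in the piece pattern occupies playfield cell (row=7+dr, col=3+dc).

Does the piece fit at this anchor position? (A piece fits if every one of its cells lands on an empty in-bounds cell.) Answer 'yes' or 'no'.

Check each piece cell at anchor (7, 3):
  offset (0,0) -> (7,3): empty -> OK
  offset (0,1) -> (7,4): empty -> OK
  offset (1,0) -> (8,3): occupied ('#') -> FAIL
  offset (1,1) -> (8,4): occupied ('#') -> FAIL
All cells valid: no

Answer: no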